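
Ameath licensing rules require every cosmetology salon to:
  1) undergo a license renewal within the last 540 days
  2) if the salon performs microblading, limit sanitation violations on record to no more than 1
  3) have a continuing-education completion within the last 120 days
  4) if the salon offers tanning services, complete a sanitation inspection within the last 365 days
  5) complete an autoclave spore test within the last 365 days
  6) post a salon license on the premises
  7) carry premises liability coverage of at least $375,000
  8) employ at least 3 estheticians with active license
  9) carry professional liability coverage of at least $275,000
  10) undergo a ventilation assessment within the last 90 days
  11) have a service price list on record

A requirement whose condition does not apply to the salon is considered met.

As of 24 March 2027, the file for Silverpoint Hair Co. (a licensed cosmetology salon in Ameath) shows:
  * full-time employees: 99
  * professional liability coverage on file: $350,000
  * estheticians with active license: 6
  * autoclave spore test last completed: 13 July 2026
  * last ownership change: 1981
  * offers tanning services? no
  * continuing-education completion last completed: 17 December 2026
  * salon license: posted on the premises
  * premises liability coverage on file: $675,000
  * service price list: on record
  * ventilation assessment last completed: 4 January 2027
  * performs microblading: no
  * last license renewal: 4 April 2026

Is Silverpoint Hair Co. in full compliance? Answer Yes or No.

Yes

1. license renewal 354 days ago vs limit 540 → met
2. condition 'performs microblading' does not hold → requirement n/a → met
3. continuing-education completion 97 days ago vs limit 120 → met
4. condition 'offers tanning services' does not hold → requirement n/a → met
5. autoclave spore test 254 days ago vs limit 365 → met
6. salon license present → met
7. premises liability coverage $675,000 ≥ $375,000 → met
8. estheticians with active license 6 ≥ 3 → met
9. professional liability coverage $350,000 ≥ $275,000 → met
10. ventilation assessment 79 days ago vs limit 90 → met
11. service price list present → met
All met.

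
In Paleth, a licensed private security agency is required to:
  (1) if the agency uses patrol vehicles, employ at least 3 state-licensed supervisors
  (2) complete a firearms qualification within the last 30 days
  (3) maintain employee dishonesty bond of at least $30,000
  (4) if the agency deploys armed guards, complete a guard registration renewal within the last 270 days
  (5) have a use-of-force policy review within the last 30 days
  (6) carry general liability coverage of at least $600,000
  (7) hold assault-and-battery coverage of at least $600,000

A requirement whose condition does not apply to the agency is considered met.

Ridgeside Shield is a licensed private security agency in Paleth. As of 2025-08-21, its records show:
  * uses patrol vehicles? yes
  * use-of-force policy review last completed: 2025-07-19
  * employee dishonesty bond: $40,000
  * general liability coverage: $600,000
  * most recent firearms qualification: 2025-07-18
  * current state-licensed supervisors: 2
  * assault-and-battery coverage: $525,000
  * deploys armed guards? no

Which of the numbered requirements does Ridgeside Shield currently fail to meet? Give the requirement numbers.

1, 2, 5, 7

1. condition 'uses patrol vehicles' holds; state-licensed supervisors 2 < 3 → not met
2. firearms qualification 34 days ago vs limit 30 → not met
3. employee dishonesty bond $40,000 ≥ $30,000 → met
4. condition 'deploys armed guards' does not hold → requirement n/a → met
5. use-of-force policy review 33 days ago vs limit 30 → not met
6. general liability coverage $600,000 ≥ $600,000 → met
7. assault-and-battery coverage $525,000 < $600,000 → not met
Not met: 1, 2, 5, 7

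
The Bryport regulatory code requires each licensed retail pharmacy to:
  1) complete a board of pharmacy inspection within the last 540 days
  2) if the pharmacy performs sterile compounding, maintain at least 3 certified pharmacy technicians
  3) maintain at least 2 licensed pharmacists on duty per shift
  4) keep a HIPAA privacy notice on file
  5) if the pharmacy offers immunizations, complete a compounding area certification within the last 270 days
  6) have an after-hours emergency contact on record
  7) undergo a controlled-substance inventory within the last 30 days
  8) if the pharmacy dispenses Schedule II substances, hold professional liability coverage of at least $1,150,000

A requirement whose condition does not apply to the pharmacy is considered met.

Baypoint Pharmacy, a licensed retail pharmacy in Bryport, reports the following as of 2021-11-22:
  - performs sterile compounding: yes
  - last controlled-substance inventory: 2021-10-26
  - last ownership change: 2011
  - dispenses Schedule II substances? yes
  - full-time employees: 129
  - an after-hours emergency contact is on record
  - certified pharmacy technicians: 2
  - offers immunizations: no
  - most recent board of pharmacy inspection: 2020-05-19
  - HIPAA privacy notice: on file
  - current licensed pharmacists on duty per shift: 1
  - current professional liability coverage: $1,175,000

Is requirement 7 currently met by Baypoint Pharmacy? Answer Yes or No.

7. controlled-substance inventory 27 days ago vs limit 30 → met

Yes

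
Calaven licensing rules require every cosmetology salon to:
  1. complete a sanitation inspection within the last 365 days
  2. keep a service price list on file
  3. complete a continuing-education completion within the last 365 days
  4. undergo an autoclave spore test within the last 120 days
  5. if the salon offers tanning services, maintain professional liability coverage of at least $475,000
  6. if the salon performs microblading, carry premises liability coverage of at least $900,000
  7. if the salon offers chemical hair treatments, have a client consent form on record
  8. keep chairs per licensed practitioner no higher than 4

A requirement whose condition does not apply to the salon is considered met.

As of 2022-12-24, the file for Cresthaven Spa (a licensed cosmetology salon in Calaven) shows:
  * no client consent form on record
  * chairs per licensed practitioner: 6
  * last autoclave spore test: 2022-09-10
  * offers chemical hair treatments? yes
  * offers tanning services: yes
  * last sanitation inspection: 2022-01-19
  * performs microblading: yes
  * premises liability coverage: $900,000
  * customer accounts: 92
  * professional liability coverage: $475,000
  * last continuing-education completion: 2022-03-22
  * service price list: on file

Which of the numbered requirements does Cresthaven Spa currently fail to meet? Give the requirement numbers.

1. sanitation inspection 339 days ago vs limit 365 → met
2. service price list present → met
3. continuing-education completion 277 days ago vs limit 365 → met
4. autoclave spore test 105 days ago vs limit 120 → met
5. condition 'offers tanning services' holds; professional liability coverage $475,000 ≥ $475,000 → met
6. condition 'performs microblading' holds; premises liability coverage $900,000 ≥ $900,000 → met
7. condition 'offers chemical hair treatments' holds; client consent form absent → not met
8. chairs per licensed practitioner 6 > 4 → not met
Not met: 7, 8

7, 8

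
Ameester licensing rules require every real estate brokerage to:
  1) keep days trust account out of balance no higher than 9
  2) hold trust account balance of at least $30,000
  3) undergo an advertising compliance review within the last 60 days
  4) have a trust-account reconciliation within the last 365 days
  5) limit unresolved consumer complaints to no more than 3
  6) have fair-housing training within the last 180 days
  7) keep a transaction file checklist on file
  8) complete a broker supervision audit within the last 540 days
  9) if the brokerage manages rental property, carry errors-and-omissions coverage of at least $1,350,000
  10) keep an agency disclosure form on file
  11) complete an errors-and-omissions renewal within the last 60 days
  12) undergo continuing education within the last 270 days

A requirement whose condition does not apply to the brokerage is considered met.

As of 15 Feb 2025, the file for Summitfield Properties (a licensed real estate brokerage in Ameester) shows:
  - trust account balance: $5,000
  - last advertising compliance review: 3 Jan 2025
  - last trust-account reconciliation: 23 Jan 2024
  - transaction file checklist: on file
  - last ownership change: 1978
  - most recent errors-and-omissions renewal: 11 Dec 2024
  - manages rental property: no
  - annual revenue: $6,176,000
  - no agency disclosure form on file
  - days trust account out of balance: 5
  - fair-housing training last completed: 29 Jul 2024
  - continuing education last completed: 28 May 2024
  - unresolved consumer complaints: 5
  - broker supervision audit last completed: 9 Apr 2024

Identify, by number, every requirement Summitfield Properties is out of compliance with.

2, 4, 5, 6, 10, 11

1. days trust account out of balance 5 ≤ 9 → met
2. trust account balance $5,000 < $30,000 → not met
3. advertising compliance review 43 days ago vs limit 60 → met
4. trust-account reconciliation 389 days ago vs limit 365 → not met
5. unresolved consumer complaints 5 > 3 → not met
6. fair-housing training 201 days ago vs limit 180 → not met
7. transaction file checklist present → met
8. broker supervision audit 312 days ago vs limit 540 → met
9. condition 'manages rental property' does not hold → requirement n/a → met
10. agency disclosure form absent → not met
11. errors-and-omissions renewal 66 days ago vs limit 60 → not met
12. continuing education 263 days ago vs limit 270 → met
Not met: 2, 4, 5, 6, 10, 11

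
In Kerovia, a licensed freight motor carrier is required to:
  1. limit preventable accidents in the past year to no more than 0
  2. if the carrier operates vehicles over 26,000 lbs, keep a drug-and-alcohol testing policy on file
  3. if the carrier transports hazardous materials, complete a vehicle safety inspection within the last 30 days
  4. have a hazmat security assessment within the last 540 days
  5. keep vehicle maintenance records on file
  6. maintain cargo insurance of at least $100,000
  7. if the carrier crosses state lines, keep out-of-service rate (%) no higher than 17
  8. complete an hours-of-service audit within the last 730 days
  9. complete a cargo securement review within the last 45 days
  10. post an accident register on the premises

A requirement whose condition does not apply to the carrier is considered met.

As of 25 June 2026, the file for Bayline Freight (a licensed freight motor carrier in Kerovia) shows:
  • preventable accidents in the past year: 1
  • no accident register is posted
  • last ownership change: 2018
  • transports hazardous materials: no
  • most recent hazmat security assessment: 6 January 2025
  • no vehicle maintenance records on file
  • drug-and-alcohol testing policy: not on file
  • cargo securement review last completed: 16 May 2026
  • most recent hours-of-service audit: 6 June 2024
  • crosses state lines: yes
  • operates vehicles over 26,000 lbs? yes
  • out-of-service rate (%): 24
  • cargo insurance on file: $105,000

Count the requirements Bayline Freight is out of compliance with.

1. preventable accidents in the past year 1 > 0 → not met
2. condition 'operates vehicles over 26,000 lbs' holds; drug-and-alcohol testing policy absent → not met
3. condition 'transports hazardous materials' does not hold → requirement n/a → met
4. hazmat security assessment 535 days ago vs limit 540 → met
5. vehicle maintenance records absent → not met
6. cargo insurance $105,000 ≥ $100,000 → met
7. condition 'crosses state lines' holds; out-of-service rate (%) 24 > 17 → not met
8. hours-of-service audit 749 days ago vs limit 730 → not met
9. cargo securement review 40 days ago vs limit 45 → met
10. accident register absent → not met
Not met: 6 of 10

6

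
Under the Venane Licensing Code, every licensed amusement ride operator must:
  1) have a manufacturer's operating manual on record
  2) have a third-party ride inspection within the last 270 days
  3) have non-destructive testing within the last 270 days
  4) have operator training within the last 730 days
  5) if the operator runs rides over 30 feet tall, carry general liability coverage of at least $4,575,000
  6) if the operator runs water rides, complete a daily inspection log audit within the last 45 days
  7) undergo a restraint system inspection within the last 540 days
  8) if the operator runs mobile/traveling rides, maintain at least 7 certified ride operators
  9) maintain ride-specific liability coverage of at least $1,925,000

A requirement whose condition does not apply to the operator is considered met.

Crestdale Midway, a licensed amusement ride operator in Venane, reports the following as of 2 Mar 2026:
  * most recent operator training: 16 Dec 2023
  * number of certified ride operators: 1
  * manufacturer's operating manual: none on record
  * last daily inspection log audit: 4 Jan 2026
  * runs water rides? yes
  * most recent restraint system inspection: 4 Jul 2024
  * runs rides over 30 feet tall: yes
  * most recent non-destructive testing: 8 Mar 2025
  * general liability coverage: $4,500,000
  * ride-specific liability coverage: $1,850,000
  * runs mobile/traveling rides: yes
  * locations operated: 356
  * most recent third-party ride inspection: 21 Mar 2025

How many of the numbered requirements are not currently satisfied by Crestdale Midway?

9

1. manufacturer's operating manual absent → not met
2. third-party ride inspection 346 days ago vs limit 270 → not met
3. non-destructive testing 359 days ago vs limit 270 → not met
4. operator training 807 days ago vs limit 730 → not met
5. condition 'runs rides over 30 feet tall' holds; general liability coverage $4,500,000 < $4,575,000 → not met
6. condition 'runs water rides' holds; daily inspection log audit 57 days ago vs limit 45 → not met
7. restraint system inspection 606 days ago vs limit 540 → not met
8. condition 'runs mobile/traveling rides' holds; certified ride operators 1 < 7 → not met
9. ride-specific liability coverage $1,850,000 < $1,925,000 → not met
Not met: 9 of 9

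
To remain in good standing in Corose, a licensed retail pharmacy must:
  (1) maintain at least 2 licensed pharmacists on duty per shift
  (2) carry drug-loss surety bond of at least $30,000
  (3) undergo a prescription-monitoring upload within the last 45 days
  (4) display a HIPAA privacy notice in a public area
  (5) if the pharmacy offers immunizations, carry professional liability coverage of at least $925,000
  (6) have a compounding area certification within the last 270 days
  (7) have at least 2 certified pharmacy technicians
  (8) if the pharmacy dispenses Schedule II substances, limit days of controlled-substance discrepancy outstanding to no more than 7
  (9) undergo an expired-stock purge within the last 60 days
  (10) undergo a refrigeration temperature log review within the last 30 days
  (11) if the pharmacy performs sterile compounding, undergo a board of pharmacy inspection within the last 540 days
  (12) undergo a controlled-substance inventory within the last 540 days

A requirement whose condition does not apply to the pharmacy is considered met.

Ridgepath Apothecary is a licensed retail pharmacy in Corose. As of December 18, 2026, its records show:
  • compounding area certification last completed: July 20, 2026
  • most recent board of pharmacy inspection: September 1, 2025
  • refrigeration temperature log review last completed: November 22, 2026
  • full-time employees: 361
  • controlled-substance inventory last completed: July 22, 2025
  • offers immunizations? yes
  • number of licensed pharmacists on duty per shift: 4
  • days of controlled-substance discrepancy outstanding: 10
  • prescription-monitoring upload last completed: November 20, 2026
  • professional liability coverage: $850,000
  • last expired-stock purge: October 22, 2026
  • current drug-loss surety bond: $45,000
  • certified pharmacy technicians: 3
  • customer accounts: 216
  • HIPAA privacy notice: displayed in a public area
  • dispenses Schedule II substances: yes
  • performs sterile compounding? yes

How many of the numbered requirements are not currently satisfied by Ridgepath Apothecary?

1. licensed pharmacists on duty per shift 4 ≥ 2 → met
2. drug-loss surety bond $45,000 ≥ $30,000 → met
3. prescription-monitoring upload 28 days ago vs limit 45 → met
4. HIPAA privacy notice present → met
5. condition 'offers immunizations' holds; professional liability coverage $850,000 < $925,000 → not met
6. compounding area certification 151 days ago vs limit 270 → met
7. certified pharmacy technicians 3 ≥ 2 → met
8. condition 'dispenses Schedule II substances' holds; days of controlled-substance discrepancy outstanding 10 > 7 → not met
9. expired-stock purge 57 days ago vs limit 60 → met
10. refrigeration temperature log review 26 days ago vs limit 30 → met
11. condition 'performs sterile compounding' holds; board of pharmacy inspection 473 days ago vs limit 540 → met
12. controlled-substance inventory 514 days ago vs limit 540 → met
Not met: 2 of 12

2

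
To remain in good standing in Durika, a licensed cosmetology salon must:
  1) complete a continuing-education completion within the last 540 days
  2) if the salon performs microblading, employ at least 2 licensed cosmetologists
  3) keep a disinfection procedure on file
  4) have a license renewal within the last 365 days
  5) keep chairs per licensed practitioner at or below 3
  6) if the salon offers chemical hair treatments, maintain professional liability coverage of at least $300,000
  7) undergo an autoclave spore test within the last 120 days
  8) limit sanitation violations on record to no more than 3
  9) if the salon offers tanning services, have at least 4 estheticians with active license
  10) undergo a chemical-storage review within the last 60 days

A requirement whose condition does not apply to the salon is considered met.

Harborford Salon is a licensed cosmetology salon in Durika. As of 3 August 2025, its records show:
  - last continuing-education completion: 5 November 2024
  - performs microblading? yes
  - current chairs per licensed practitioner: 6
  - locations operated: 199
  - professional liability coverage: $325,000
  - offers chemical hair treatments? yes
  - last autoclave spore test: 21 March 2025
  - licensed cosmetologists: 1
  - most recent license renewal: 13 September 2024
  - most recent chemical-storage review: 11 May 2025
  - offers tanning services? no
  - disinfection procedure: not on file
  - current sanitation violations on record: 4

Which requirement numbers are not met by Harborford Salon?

2, 3, 5, 7, 8, 10

1. continuing-education completion 271 days ago vs limit 540 → met
2. condition 'performs microblading' holds; licensed cosmetologists 1 < 2 → not met
3. disinfection procedure absent → not met
4. license renewal 324 days ago vs limit 365 → met
5. chairs per licensed practitioner 6 > 3 → not met
6. condition 'offers chemical hair treatments' holds; professional liability coverage $325,000 ≥ $300,000 → met
7. autoclave spore test 135 days ago vs limit 120 → not met
8. sanitation violations on record 4 > 3 → not met
9. condition 'offers tanning services' does not hold → requirement n/a → met
10. chemical-storage review 84 days ago vs limit 60 → not met
Not met: 2, 3, 5, 7, 8, 10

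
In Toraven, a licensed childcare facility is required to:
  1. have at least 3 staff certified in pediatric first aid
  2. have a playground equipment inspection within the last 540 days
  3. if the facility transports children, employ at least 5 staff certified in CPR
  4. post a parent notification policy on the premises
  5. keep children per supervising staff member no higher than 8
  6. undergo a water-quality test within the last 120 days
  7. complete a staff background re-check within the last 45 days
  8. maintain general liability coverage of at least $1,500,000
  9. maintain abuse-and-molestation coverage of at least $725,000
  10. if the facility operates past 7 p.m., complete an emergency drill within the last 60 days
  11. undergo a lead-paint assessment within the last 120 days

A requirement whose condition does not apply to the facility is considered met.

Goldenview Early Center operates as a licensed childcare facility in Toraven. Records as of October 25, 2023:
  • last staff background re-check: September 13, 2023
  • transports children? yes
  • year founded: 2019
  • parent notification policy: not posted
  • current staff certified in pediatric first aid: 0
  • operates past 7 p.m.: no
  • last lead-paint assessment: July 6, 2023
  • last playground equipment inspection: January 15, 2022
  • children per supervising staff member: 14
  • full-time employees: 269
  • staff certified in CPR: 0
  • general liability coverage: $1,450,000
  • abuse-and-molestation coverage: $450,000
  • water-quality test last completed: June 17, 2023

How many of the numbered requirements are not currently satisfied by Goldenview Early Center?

8

1. staff certified in pediatric first aid 0 < 3 → not met
2. playground equipment inspection 648 days ago vs limit 540 → not met
3. condition 'transports children' holds; staff certified in CPR 0 < 5 → not met
4. parent notification policy absent → not met
5. children per supervising staff member 14 > 8 → not met
6. water-quality test 130 days ago vs limit 120 → not met
7. staff background re-check 42 days ago vs limit 45 → met
8. general liability coverage $1,450,000 < $1,500,000 → not met
9. abuse-and-molestation coverage $450,000 < $725,000 → not met
10. condition 'operates past 7 p.m.' does not hold → requirement n/a → met
11. lead-paint assessment 111 days ago vs limit 120 → met
Not met: 8 of 11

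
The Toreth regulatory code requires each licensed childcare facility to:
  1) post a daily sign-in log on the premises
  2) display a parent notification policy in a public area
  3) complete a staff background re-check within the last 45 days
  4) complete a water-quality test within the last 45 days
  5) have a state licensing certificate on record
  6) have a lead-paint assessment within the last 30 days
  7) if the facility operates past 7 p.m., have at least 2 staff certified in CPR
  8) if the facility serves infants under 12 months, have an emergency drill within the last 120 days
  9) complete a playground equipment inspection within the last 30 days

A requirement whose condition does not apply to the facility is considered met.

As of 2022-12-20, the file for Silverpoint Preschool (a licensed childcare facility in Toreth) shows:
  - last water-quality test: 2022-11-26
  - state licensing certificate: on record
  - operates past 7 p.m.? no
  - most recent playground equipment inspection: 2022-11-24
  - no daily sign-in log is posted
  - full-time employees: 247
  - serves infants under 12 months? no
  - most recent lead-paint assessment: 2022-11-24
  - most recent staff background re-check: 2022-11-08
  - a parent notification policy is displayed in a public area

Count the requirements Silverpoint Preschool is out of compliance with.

1. daily sign-in log absent → not met
2. parent notification policy present → met
3. staff background re-check 42 days ago vs limit 45 → met
4. water-quality test 24 days ago vs limit 45 → met
5. state licensing certificate present → met
6. lead-paint assessment 26 days ago vs limit 30 → met
7. condition 'operates past 7 p.m.' does not hold → requirement n/a → met
8. condition 'serves infants under 12 months' does not hold → requirement n/a → met
9. playground equipment inspection 26 days ago vs limit 30 → met
Not met: 1 of 9

1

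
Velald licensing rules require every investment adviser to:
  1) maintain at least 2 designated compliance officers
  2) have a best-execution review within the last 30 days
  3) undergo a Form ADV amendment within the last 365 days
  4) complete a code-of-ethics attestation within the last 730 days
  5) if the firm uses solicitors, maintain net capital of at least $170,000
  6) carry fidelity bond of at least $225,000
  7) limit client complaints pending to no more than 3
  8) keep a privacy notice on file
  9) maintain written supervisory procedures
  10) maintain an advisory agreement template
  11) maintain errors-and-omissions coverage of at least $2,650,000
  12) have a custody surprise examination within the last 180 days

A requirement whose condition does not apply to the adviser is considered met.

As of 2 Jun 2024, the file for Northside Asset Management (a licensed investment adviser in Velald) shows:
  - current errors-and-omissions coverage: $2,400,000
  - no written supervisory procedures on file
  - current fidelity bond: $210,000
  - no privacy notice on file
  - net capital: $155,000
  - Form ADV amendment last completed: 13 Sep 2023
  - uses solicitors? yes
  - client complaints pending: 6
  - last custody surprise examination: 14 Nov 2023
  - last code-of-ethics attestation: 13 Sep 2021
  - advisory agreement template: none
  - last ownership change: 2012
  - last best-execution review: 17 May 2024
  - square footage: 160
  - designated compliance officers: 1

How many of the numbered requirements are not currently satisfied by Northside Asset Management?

1. designated compliance officers 1 < 2 → not met
2. best-execution review 16 days ago vs limit 30 → met
3. Form ADV amendment 263 days ago vs limit 365 → met
4. code-of-ethics attestation 993 days ago vs limit 730 → not met
5. condition 'uses solicitors' holds; net capital $155,000 < $170,000 → not met
6. fidelity bond $210,000 < $225,000 → not met
7. client complaints pending 6 > 3 → not met
8. privacy notice absent → not met
9. written supervisory procedures absent → not met
10. advisory agreement template absent → not met
11. errors-and-omissions coverage $2,400,000 < $2,650,000 → not met
12. custody surprise examination 201 days ago vs limit 180 → not met
Not met: 10 of 12

10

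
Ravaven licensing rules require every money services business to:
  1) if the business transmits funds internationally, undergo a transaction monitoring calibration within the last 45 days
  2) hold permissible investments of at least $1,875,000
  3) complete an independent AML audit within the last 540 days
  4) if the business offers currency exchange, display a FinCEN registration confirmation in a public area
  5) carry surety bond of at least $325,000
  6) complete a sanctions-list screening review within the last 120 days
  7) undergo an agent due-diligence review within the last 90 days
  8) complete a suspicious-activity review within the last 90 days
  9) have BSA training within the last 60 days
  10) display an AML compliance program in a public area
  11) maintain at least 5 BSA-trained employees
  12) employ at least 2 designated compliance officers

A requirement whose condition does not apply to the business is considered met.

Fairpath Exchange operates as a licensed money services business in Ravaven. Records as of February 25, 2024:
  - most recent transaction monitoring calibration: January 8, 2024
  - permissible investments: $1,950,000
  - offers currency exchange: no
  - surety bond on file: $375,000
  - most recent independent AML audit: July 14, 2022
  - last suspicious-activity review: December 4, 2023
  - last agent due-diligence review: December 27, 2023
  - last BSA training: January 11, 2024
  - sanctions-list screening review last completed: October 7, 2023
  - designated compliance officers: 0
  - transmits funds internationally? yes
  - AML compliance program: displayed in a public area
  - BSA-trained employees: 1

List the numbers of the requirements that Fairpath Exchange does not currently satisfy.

1, 3, 6, 11, 12

1. condition 'transmits funds internationally' holds; transaction monitoring calibration 48 days ago vs limit 45 → not met
2. permissible investments $1,950,000 ≥ $1,875,000 → met
3. independent AML audit 591 days ago vs limit 540 → not met
4. condition 'offers currency exchange' does not hold → requirement n/a → met
5. surety bond $375,000 ≥ $325,000 → met
6. sanctions-list screening review 141 days ago vs limit 120 → not met
7. agent due-diligence review 60 days ago vs limit 90 → met
8. suspicious-activity review 83 days ago vs limit 90 → met
9. BSA training 45 days ago vs limit 60 → met
10. AML compliance program present → met
11. BSA-trained employees 1 < 5 → not met
12. designated compliance officers 0 < 2 → not met
Not met: 1, 3, 6, 11, 12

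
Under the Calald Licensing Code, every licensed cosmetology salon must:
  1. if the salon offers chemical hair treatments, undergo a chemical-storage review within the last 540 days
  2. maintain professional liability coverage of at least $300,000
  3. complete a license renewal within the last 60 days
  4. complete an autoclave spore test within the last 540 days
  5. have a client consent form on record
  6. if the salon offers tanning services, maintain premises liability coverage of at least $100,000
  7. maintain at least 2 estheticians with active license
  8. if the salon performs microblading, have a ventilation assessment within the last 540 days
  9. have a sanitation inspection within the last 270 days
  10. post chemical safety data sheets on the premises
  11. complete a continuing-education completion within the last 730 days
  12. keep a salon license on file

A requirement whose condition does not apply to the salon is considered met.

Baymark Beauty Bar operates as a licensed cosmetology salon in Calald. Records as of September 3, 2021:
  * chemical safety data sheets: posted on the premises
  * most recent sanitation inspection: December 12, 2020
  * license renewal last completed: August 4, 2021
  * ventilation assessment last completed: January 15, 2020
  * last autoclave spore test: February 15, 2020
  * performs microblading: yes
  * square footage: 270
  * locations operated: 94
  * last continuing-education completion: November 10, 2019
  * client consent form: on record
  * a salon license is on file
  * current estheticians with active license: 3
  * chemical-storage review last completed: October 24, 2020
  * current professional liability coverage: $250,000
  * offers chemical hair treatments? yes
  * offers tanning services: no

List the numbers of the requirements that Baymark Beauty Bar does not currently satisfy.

2, 4, 8

1. condition 'offers chemical hair treatments' holds; chemical-storage review 314 days ago vs limit 540 → met
2. professional liability coverage $250,000 < $300,000 → not met
3. license renewal 30 days ago vs limit 60 → met
4. autoclave spore test 566 days ago vs limit 540 → not met
5. client consent form present → met
6. condition 'offers tanning services' does not hold → requirement n/a → met
7. estheticians with active license 3 ≥ 2 → met
8. condition 'performs microblading' holds; ventilation assessment 597 days ago vs limit 540 → not met
9. sanitation inspection 265 days ago vs limit 270 → met
10. chemical safety data sheets present → met
11. continuing-education completion 663 days ago vs limit 730 → met
12. salon license present → met
Not met: 2, 4, 8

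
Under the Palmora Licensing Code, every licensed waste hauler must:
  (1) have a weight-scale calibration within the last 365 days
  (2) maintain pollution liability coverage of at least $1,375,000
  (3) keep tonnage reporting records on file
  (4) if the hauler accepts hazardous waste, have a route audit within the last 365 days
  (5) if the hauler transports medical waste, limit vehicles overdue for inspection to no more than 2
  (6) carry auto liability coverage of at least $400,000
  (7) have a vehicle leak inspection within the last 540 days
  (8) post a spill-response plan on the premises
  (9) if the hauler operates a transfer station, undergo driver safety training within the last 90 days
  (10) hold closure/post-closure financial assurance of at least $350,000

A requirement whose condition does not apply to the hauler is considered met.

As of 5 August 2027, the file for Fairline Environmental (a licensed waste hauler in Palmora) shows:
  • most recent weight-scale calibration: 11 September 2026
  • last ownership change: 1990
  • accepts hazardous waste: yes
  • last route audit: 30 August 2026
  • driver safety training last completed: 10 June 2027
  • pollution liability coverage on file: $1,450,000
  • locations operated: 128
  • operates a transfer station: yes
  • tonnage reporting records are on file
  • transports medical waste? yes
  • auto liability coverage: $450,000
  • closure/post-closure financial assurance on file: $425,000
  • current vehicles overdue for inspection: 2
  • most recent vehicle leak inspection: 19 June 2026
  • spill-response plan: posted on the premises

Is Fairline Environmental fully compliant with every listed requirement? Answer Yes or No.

1. weight-scale calibration 328 days ago vs limit 365 → met
2. pollution liability coverage $1,450,000 ≥ $1,375,000 → met
3. tonnage reporting records present → met
4. condition 'accepts hazardous waste' holds; route audit 340 days ago vs limit 365 → met
5. condition 'transports medical waste' holds; vehicles overdue for inspection 2 ≤ 2 → met
6. auto liability coverage $450,000 ≥ $400,000 → met
7. vehicle leak inspection 412 days ago vs limit 540 → met
8. spill-response plan present → met
9. condition 'operates a transfer station' holds; driver safety training 56 days ago vs limit 90 → met
10. closure/post-closure financial assurance $425,000 ≥ $350,000 → met
All met.

Yes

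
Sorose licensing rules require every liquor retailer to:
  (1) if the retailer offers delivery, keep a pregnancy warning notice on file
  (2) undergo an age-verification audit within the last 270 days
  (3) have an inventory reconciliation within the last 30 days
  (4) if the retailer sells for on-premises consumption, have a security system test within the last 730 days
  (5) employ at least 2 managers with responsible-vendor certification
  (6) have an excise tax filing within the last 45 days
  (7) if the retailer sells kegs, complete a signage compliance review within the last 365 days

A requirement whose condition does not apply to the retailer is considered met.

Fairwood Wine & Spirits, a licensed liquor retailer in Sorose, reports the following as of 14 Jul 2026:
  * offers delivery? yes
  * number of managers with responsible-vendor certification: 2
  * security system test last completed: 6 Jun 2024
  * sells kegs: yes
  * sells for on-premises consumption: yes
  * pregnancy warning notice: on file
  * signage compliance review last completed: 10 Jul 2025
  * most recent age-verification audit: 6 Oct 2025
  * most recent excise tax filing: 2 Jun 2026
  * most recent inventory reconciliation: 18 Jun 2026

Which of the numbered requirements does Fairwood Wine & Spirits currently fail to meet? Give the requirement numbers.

1. condition 'offers delivery' holds; pregnancy warning notice present → met
2. age-verification audit 281 days ago vs limit 270 → not met
3. inventory reconciliation 26 days ago vs limit 30 → met
4. condition 'sells for on-premises consumption' holds; security system test 768 days ago vs limit 730 → not met
5. managers with responsible-vendor certification 2 ≥ 2 → met
6. excise tax filing 42 days ago vs limit 45 → met
7. condition 'sells kegs' holds; signage compliance review 369 days ago vs limit 365 → not met
Not met: 2, 4, 7

2, 4, 7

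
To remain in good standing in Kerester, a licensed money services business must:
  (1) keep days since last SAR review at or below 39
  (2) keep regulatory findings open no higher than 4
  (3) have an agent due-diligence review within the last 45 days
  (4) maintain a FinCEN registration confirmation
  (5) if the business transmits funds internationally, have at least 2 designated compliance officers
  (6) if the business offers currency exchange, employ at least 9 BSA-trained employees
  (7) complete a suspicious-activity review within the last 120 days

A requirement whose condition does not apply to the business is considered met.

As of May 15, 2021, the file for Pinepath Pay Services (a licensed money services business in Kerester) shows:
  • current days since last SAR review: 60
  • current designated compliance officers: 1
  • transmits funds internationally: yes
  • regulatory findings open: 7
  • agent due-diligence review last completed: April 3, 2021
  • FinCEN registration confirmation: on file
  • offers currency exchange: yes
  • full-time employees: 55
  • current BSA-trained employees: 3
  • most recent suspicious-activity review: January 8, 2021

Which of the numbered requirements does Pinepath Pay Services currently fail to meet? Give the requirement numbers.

1. days since last SAR review 60 > 39 → not met
2. regulatory findings open 7 > 4 → not met
3. agent due-diligence review 42 days ago vs limit 45 → met
4. FinCEN registration confirmation present → met
5. condition 'transmits funds internationally' holds; designated compliance officers 1 < 2 → not met
6. condition 'offers currency exchange' holds; BSA-trained employees 3 < 9 → not met
7. suspicious-activity review 127 days ago vs limit 120 → not met
Not met: 1, 2, 5, 6, 7

1, 2, 5, 6, 7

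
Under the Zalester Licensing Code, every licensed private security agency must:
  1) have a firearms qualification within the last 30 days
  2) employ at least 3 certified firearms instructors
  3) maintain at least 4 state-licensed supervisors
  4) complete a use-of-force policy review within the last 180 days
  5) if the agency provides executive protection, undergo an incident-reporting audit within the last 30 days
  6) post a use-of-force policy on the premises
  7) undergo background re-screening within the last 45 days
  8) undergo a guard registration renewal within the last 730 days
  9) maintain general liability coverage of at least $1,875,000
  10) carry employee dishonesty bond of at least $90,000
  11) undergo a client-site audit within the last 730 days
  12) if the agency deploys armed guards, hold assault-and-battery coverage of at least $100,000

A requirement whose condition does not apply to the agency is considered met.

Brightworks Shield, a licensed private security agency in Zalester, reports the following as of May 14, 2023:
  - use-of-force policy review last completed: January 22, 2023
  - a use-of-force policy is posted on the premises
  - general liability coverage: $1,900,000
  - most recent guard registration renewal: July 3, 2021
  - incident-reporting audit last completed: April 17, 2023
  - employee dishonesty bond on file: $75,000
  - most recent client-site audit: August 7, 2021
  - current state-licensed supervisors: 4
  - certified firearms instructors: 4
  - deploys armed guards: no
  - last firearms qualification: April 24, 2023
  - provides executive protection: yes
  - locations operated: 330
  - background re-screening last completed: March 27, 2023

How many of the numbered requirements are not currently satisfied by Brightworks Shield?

2

1. firearms qualification 20 days ago vs limit 30 → met
2. certified firearms instructors 4 ≥ 3 → met
3. state-licensed supervisors 4 ≥ 4 → met
4. use-of-force policy review 112 days ago vs limit 180 → met
5. condition 'provides executive protection' holds; incident-reporting audit 27 days ago vs limit 30 → met
6. use-of-force policy present → met
7. background re-screening 48 days ago vs limit 45 → not met
8. guard registration renewal 680 days ago vs limit 730 → met
9. general liability coverage $1,900,000 ≥ $1,875,000 → met
10. employee dishonesty bond $75,000 < $90,000 → not met
11. client-site audit 645 days ago vs limit 730 → met
12. condition 'deploys armed guards' does not hold → requirement n/a → met
Not met: 2 of 12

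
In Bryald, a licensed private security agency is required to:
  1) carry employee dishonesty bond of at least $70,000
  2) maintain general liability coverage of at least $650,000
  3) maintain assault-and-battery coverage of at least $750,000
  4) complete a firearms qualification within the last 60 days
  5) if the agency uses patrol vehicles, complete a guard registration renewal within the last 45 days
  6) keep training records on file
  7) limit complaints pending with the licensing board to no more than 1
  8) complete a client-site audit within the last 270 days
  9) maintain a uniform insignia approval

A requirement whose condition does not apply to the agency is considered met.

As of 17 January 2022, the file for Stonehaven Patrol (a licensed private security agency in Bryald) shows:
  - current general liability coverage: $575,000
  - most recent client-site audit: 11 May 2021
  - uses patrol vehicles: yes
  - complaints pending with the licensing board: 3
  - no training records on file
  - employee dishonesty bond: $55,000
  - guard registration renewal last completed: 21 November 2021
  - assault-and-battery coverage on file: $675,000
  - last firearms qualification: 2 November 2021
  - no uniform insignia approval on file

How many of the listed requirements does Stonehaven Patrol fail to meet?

8

1. employee dishonesty bond $55,000 < $70,000 → not met
2. general liability coverage $575,000 < $650,000 → not met
3. assault-and-battery coverage $675,000 < $750,000 → not met
4. firearms qualification 76 days ago vs limit 60 → not met
5. condition 'uses patrol vehicles' holds; guard registration renewal 57 days ago vs limit 45 → not met
6. training records absent → not met
7. complaints pending with the licensing board 3 > 1 → not met
8. client-site audit 251 days ago vs limit 270 → met
9. uniform insignia approval absent → not met
Not met: 8 of 9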